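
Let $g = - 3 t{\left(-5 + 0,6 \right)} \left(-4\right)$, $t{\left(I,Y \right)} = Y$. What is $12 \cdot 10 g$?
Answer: $8640$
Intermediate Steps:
$g = 72$ ($g = \left(-3\right) 6 \left(-4\right) = \left(-18\right) \left(-4\right) = 72$)
$12 \cdot 10 g = 12 \cdot 10 \cdot 72 = 120 \cdot 72 = 8640$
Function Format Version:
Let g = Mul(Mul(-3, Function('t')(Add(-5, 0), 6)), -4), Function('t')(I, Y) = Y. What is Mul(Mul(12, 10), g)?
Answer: 8640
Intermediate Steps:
g = 72 (g = Mul(Mul(-3, 6), -4) = Mul(-18, -4) = 72)
Mul(Mul(12, 10), g) = Mul(Mul(12, 10), 72) = Mul(120, 72) = 8640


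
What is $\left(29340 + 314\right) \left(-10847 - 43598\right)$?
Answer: $-1614512030$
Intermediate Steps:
$\left(29340 + 314\right) \left(-10847 - 43598\right) = 29654 \left(-54445\right) = -1614512030$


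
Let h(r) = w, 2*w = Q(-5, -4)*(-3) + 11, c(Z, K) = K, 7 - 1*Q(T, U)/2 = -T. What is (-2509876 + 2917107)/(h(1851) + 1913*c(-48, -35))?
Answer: -814462/133911 ≈ -6.0821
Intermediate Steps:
Q(T, U) = 14 + 2*T (Q(T, U) = 14 - (-2)*T = 14 + 2*T)
w = -½ (w = ((14 + 2*(-5))*(-3) + 11)/2 = ((14 - 10)*(-3) + 11)/2 = (4*(-3) + 11)/2 = (-12 + 11)/2 = (½)*(-1) = -½ ≈ -0.50000)
h(r) = -½
(-2509876 + 2917107)/(h(1851) + 1913*c(-48, -35)) = (-2509876 + 2917107)/(-½ + 1913*(-35)) = 407231/(-½ - 66955) = 407231/(-133911/2) = 407231*(-2/133911) = -814462/133911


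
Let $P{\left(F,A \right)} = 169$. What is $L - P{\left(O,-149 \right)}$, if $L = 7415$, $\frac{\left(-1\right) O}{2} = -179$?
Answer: $7246$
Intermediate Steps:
$O = 358$ ($O = \left(-2\right) \left(-179\right) = 358$)
$L - P{\left(O,-149 \right)} = 7415 - 169 = 7246$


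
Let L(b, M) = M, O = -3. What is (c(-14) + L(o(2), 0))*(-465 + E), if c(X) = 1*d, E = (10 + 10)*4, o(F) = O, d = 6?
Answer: -2310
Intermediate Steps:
o(F) = -3
E = 80 (E = 20*4 = 80)
c(X) = 6 (c(X) = 1*6 = 6)
(c(-14) + L(o(2), 0))*(-465 + E) = (6 + 0)*(-465 + 80) = 6*(-385) = -2310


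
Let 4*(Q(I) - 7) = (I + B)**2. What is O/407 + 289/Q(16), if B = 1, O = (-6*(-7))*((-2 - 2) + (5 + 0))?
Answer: 483806/129019 ≈ 3.7499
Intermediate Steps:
O = 42 (O = 42*(-4 + 5) = 42*1 = 42)
Q(I) = 7 + (1 + I)**2/4 (Q(I) = 7 + (I + 1)**2/4 = 7 + (1 + I)**2/4)
O/407 + 289/Q(16) = 42/407 + 289/(7 + (1 + 16)**2/4) = 42*(1/407) + 289/(7 + (1/4)*17**2) = 42/407 + 289/(7 + (1/4)*289) = 42/407 + 289/(7 + 289/4) = 42/407 + 289/(317/4) = 42/407 + 289*(4/317) = 42/407 + 1156/317 = 483806/129019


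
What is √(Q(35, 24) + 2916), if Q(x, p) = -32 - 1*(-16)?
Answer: 10*√29 ≈ 53.852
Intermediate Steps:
Q(x, p) = -16 (Q(x, p) = -32 + 16 = -16)
√(Q(35, 24) + 2916) = √(-16 + 2916) = √2900 = 10*√29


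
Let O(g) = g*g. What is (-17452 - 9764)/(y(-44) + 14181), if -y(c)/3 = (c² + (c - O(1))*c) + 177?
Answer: -4536/317 ≈ -14.309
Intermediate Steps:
O(g) = g²
y(c) = -531 - 3*c² - 3*c*(-1 + c) (y(c) = -3*((c² + (c - 1*1²)*c) + 177) = -3*((c² + (c - 1*1)*c) + 177) = -3*((c² + (c - 1)*c) + 177) = -3*((c² + (-1 + c)*c) + 177) = -3*((c² + c*(-1 + c)) + 177) = -3*(177 + c² + c*(-1 + c)) = -531 - 3*c² - 3*c*(-1 + c))
(-17452 - 9764)/(y(-44) + 14181) = (-17452 - 9764)/((-531 - 6*(-44)² + 3*(-44)) + 14181) = -27216/((-531 - 6*1936 - 132) + 14181) = -27216/((-531 - 11616 - 132) + 14181) = -27216/(-12279 + 14181) = -27216/1902 = -27216*1/1902 = -4536/317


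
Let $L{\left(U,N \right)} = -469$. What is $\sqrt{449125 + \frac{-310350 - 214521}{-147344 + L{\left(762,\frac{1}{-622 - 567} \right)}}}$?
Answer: $\frac{4 \sqrt{81028432762}}{1699} \approx 670.17$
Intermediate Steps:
$\sqrt{449125 + \frac{-310350 - 214521}{-147344 + L{\left(762,\frac{1}{-622 - 567} \right)}}} = \sqrt{449125 + \frac{-310350 - 214521}{-147344 - 469}} = \sqrt{449125 - \frac{524871}{-147813}} = \sqrt{449125 - - \frac{6033}{1699}} = \sqrt{449125 + \frac{6033}{1699}} = \sqrt{\frac{763069408}{1699}} = \frac{4 \sqrt{81028432762}}{1699}$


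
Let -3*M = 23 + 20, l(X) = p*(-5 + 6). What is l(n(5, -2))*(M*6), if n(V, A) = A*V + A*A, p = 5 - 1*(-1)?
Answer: -516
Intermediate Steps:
p = 6 (p = 5 + 1 = 6)
n(V, A) = A**2 + A*V (n(V, A) = A*V + A**2 = A**2 + A*V)
l(X) = 6 (l(X) = 6*(-5 + 6) = 6*1 = 6)
M = -43/3 (M = -(23 + 20)/3 = -1/3*43 = -43/3 ≈ -14.333)
l(n(5, -2))*(M*6) = 6*(-43/3*6) = 6*(-86) = -516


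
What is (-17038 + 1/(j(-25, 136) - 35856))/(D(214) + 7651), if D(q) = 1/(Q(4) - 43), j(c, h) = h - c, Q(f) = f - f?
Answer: -26151370673/11743369440 ≈ -2.2269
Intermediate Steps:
Q(f) = 0
D(q) = -1/43 (D(q) = 1/(0 - 43) = 1/(-43) = -1/43)
(-17038 + 1/(j(-25, 136) - 35856))/(D(214) + 7651) = (-17038 + 1/((136 - 1*(-25)) - 35856))/(-1/43 + 7651) = (-17038 + 1/((136 + 25) - 35856))/(328992/43) = (-17038 + 1/(161 - 35856))*(43/328992) = (-17038 + 1/(-35695))*(43/328992) = (-17038 - 1/35695)*(43/328992) = -608171411/35695*43/328992 = -26151370673/11743369440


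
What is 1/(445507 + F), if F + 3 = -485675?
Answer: -1/40171 ≈ -2.4894e-5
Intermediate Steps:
F = -485678 (F = -3 - 485675 = -485678)
1/(445507 + F) = 1/(445507 - 485678) = 1/(-40171) = -1/40171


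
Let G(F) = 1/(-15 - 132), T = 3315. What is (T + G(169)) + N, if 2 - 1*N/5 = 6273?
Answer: -4121881/147 ≈ -28040.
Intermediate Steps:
N = -31355 (N = 10 - 5*6273 = 10 - 31365 = -31355)
G(F) = -1/147 (G(F) = 1/(-147) = -1/147)
(T + G(169)) + N = (3315 - 1/147) - 31355 = 487304/147 - 31355 = -4121881/147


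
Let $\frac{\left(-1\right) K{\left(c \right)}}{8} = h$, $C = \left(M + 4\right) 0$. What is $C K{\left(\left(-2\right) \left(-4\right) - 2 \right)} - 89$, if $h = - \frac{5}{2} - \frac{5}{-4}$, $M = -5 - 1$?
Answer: $-89$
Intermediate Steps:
$M = -6$ ($M = -5 - 1 = -6$)
$C = 0$ ($C = \left(-6 + 4\right) 0 = \left(-2\right) 0 = 0$)
$h = - \frac{5}{4}$ ($h = \left(-5\right) \frac{1}{2} - - \frac{5}{4} = - \frac{5}{2} + \frac{5}{4} = - \frac{5}{4} \approx -1.25$)
$K{\left(c \right)} = 10$ ($K{\left(c \right)} = \left(-8\right) \left(- \frac{5}{4}\right) = 10$)
$C K{\left(\left(-2\right) \left(-4\right) - 2 \right)} - 89 = 0 \cdot 10 - 89 = 0 - 89 = -89$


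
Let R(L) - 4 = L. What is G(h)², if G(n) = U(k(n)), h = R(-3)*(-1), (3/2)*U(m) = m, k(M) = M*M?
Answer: 4/9 ≈ 0.44444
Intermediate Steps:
R(L) = 4 + L
k(M) = M²
U(m) = 2*m/3
h = -1 (h = (4 - 3)*(-1) = 1*(-1) = -1)
G(n) = 2*n²/3
G(h)² = ((⅔)*(-1)²)² = ((⅔)*1)² = (⅔)² = 4/9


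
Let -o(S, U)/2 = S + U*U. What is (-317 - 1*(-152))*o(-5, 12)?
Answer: 45870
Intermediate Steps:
o(S, U) = -2*S - 2*U² (o(S, U) = -2*(S + U*U) = -2*(S + U²) = -2*S - 2*U²)
(-317 - 1*(-152))*o(-5, 12) = (-317 - 1*(-152))*(-2*(-5) - 2*12²) = (-317 + 152)*(10 - 2*144) = -165*(10 - 288) = -165*(-278) = 45870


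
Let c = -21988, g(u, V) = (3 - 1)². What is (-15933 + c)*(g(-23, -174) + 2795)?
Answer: -106140879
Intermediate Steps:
g(u, V) = 4 (g(u, V) = 2² = 4)
(-15933 + c)*(g(-23, -174) + 2795) = (-15933 - 21988)*(4 + 2795) = -37921*2799 = -106140879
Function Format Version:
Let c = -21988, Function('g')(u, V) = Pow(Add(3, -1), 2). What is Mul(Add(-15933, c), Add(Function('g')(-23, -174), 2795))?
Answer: -106140879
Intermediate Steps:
Function('g')(u, V) = 4 (Function('g')(u, V) = Pow(2, 2) = 4)
Mul(Add(-15933, c), Add(Function('g')(-23, -174), 2795)) = Mul(Add(-15933, -21988), Add(4, 2795)) = Mul(-37921, 2799) = -106140879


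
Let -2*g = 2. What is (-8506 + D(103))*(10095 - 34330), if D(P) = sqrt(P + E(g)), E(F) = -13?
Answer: 206142910 - 72705*sqrt(10) ≈ 2.0591e+8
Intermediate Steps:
g = -1 (g = -1/2*2 = -1)
D(P) = sqrt(-13 + P) (D(P) = sqrt(P - 13) = sqrt(-13 + P))
(-8506 + D(103))*(10095 - 34330) = (-8506 + sqrt(-13 + 103))*(10095 - 34330) = (-8506 + sqrt(90))*(-24235) = (-8506 + 3*sqrt(10))*(-24235) = 206142910 - 72705*sqrt(10)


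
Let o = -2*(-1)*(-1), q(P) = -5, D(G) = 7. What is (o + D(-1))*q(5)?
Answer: -25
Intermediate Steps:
o = -2 (o = 2*(-1) = -2)
(o + D(-1))*q(5) = (-2 + 7)*(-5) = 5*(-5) = -25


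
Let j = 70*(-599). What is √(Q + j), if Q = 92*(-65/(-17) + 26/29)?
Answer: I*√10085501158/493 ≈ 203.71*I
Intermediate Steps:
j = -41930
Q = 214084/493 (Q = 92*(-65*(-1/17) + 26*(1/29)) = 92*(65/17 + 26/29) = 92*(2327/493) = 214084/493 ≈ 434.25)
√(Q + j) = √(214084/493 - 41930) = √(-20457406/493) = I*√10085501158/493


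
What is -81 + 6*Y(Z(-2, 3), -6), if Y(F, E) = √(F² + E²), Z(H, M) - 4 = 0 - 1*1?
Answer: -81 + 18*√5 ≈ -40.751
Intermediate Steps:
Z(H, M) = 3 (Z(H, M) = 4 + (0 - 1*1) = 4 + (0 - 1) = 4 - 1 = 3)
Y(F, E) = √(E² + F²)
-81 + 6*Y(Z(-2, 3), -6) = -81 + 6*√((-6)² + 3²) = -81 + 6*√(36 + 9) = -81 + 6*√45 = -81 + 6*(3*√5) = -81 + 18*√5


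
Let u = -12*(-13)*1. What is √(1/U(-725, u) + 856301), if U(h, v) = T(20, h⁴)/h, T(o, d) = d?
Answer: 2*√2365802451488274/105125 ≈ 925.37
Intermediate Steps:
u = 156 (u = 156*1 = 156)
U(h, v) = h³ (U(h, v) = h⁴/h = h³)
√(1/U(-725, u) + 856301) = √(1/((-725)³) + 856301) = √(1/(-381078125) + 856301) = √(-1/381078125 + 856301) = √(326317579515624/381078125) = 2*√2365802451488274/105125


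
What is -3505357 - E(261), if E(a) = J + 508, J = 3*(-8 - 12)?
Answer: -3505805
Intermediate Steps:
J = -60 (J = 3*(-20) = -60)
E(a) = 448 (E(a) = -60 + 508 = 448)
-3505357 - E(261) = -3505357 - 1*448 = -3505357 - 448 = -3505805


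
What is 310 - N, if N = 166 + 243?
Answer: -99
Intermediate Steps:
N = 409
310 - N = 310 - 1*409 = 310 - 409 = -99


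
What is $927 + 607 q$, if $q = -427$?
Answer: $-258262$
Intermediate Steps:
$927 + 607 q = 927 + 607 \left(-427\right) = 927 - 259189 = -258262$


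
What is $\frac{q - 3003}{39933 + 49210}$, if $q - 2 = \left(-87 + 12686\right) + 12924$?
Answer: $\frac{22522}{89143} \approx 0.25265$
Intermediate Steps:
$q = 25525$ ($q = 2 + \left(\left(-87 + 12686\right) + 12924\right) = 2 + \left(12599 + 12924\right) = 2 + 25523 = 25525$)
$\frac{q - 3003}{39933 + 49210} = \frac{25525 - 3003}{39933 + 49210} = \frac{22522}{89143}$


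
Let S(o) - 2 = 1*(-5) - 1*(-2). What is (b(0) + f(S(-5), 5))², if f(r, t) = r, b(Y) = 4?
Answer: 9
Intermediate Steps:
S(o) = -1 (S(o) = 2 + (1*(-5) - 1*(-2)) = 2 + (-5 + 2) = 2 - 3 = -1)
(b(0) + f(S(-5), 5))² = (4 - 1)² = 3² = 9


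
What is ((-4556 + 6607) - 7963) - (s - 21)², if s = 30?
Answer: -5993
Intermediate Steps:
((-4556 + 6607) - 7963) - (s - 21)² = ((-4556 + 6607) - 7963) - (30 - 21)² = (2051 - 7963) - 1*9² = -5912 - 1*81 = -5912 - 81 = -5993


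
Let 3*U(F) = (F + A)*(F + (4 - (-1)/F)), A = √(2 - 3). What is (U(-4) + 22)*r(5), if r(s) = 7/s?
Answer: 469/15 - 7*I/60 ≈ 31.267 - 0.11667*I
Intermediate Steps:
A = I (A = √(-1) = I ≈ 1.0*I)
U(F) = (I + F)*(4 + F + 1/F)/3 (U(F) = ((F + I)*(F + (4 - (-1)/F)))/3 = ((I + F)*(F + (4 + 1/F)))/3 = ((I + F)*(4 + F + 1/F))/3 = (I + F)*(4 + F + 1/F)/3)
(U(-4) + 22)*r(5) = ((⅓)*(I - 4*(1 + (-4)² + 4*I + 4*(-4) + I*(-4)))/(-4) + 22)*(7/5) = ((⅓)*(-¼)*(I - 4*(1 + 16 + 4*I - 16 - 4*I)) + 22)*(7*(⅕)) = ((⅓)*(-¼)*(I - 4*1) + 22)*(7/5) = ((⅓)*(-¼)*(I - 4) + 22)*(7/5) = ((⅓)*(-¼)*(-4 + I) + 22)*(7/5) = ((⅓ - I/12) + 22)*(7/5) = (67/3 - I/12)*(7/5) = 469/15 - 7*I/60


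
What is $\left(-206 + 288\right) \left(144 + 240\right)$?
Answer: $31488$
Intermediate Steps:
$\left(-206 + 288\right) \left(144 + 240\right) = 82 \cdot 384 = 31488$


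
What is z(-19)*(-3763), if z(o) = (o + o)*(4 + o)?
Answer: -2144910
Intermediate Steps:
z(o) = 2*o*(4 + o) (z(o) = (2*o)*(4 + o) = 2*o*(4 + o))
z(-19)*(-3763) = (2*(-19)*(4 - 19))*(-3763) = (2*(-19)*(-15))*(-3763) = 570*(-3763) = -2144910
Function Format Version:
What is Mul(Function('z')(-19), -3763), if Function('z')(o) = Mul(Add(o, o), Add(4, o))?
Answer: -2144910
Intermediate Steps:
Function('z')(o) = Mul(2, o, Add(4, o)) (Function('z')(o) = Mul(Mul(2, o), Add(4, o)) = Mul(2, o, Add(4, o)))
Mul(Function('z')(-19), -3763) = Mul(Mul(2, -19, Add(4, -19)), -3763) = Mul(Mul(2, -19, -15), -3763) = Mul(570, -3763) = -2144910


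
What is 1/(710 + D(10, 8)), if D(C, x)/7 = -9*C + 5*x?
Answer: 1/360 ≈ 0.0027778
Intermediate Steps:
D(C, x) = -63*C + 35*x (D(C, x) = 7*(-9*C + 5*x) = -63*C + 35*x)
1/(710 + D(10, 8)) = 1/(710 + (-63*10 + 35*8)) = 1/(710 + (-630 + 280)) = 1/(710 - 350) = 1/360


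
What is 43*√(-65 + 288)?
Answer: 43*√223 ≈ 642.13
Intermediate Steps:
43*√(-65 + 288) = 43*√223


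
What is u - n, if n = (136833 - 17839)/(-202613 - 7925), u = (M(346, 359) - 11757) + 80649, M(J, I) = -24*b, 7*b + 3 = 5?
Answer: 50760707203/736883 ≈ 68886.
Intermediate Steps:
b = 2/7 (b = -3/7 + (⅐)*5 = -3/7 + 5/7 = 2/7 ≈ 0.28571)
M(J, I) = -48/7 (M(J, I) = -24*2/7 = -48/7)
u = 482196/7 (u = (-48/7 - 11757) + 80649 = -82347/7 + 80649 = 482196/7 ≈ 68885.)
n = -59497/105269 (n = 118994/(-210538) = 118994*(-1/210538) = -59497/105269 ≈ -0.56519)
u - n = 482196/7 - 1*(-59497/105269) = 482196/7 + 59497/105269 = 50760707203/736883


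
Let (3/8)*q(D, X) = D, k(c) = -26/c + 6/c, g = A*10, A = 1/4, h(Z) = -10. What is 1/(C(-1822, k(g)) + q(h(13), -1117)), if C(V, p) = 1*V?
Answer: -3/5546 ≈ -0.00054093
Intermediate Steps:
A = ¼ (A = 1*(¼) = ¼ ≈ 0.25000)
g = 5/2 (g = (¼)*10 = 5/2 ≈ 2.5000)
k(c) = -20/c
C(V, p) = V
q(D, X) = 8*D/3
1/(C(-1822, k(g)) + q(h(13), -1117)) = 1/(-1822 + (8/3)*(-10)) = 1/(-1822 - 80/3) = 1/(-5546/3) = -3/5546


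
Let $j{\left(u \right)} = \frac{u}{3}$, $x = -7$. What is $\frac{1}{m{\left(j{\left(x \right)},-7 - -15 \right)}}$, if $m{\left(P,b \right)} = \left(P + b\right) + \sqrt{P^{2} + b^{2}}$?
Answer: $\frac{1}{14} \approx 0.071429$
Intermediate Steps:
$j{\left(u \right)} = \frac{u}{3}$ ($j{\left(u \right)} = u \frac{1}{3} = \frac{u}{3}$)
$m{\left(P,b \right)} = P + b + \sqrt{P^{2} + b^{2}}$
$\frac{1}{m{\left(j{\left(x \right)},-7 - -15 \right)}} = \frac{1}{\frac{1}{3} \left(-7\right) - -8 + \sqrt{\left(\frac{1}{3} \left(-7\right)\right)^{2} + \left(-7 - -15\right)^{2}}} = \frac{1}{- \frac{7}{3} + \left(-7 + 15\right) + \sqrt{\left(- \frac{7}{3}\right)^{2} + \left(-7 + 15\right)^{2}}} = \frac{1}{- \frac{7}{3} + 8 + \sqrt{\frac{49}{9} + 8^{2}}} = \frac{1}{- \frac{7}{3} + 8 + \sqrt{\frac{49}{9} + 64}} = \frac{1}{- \frac{7}{3} + 8 + \sqrt{\frac{625}{9}}} = \frac{1}{- \frac{7}{3} + 8 + \frac{25}{3}} = \frac{1}{14}$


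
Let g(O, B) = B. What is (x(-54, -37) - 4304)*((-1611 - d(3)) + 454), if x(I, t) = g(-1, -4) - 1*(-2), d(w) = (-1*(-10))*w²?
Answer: 5369582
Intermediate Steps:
d(w) = 10*w²
x(I, t) = -2 (x(I, t) = -4 - 1*(-2) = -4 + 2 = -2)
(x(-54, -37) - 4304)*((-1611 - d(3)) + 454) = (-2 - 4304)*((-1611 - 10*3²) + 454) = -4306*((-1611 - 10*9) + 454) = -4306*((-1611 - 1*90) + 454) = -4306*((-1611 - 90) + 454) = -4306*(-1701 + 454) = -4306*(-1247) = 5369582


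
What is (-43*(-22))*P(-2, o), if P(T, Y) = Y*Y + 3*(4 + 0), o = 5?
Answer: 35002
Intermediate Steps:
P(T, Y) = 12 + Y² (P(T, Y) = Y² + 3*4 = Y² + 12 = 12 + Y²)
(-43*(-22))*P(-2, o) = (-43*(-22))*(12 + 5²) = 946*(12 + 25) = 946*37 = 35002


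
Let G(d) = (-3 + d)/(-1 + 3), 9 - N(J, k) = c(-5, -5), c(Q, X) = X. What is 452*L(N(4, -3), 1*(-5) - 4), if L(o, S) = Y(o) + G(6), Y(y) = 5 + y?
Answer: 9266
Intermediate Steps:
N(J, k) = 14 (N(J, k) = 9 - 1*(-5) = 9 + 5 = 14)
G(d) = -3/2 + d/2 (G(d) = (-3 + d)/2 = (-3 + d)*(½) = -3/2 + d/2)
L(o, S) = 13/2 + o (L(o, S) = (5 + o) + (-3/2 + (½)*6) = (5 + o) + (-3/2 + 3) = (5 + o) + 3/2 = 13/2 + o)
452*L(N(4, -3), 1*(-5) - 4) = 452*(13/2 + 14) = 452*(41/2) = 9266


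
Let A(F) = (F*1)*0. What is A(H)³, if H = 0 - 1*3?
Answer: 0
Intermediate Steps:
H = -3 (H = 0 - 3 = -3)
A(F) = 0 (A(F) = F*0 = 0)
A(H)³ = 0³ = 0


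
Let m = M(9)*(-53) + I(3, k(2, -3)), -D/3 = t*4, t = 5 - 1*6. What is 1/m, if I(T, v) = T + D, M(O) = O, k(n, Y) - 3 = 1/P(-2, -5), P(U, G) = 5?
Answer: -1/462 ≈ -0.0021645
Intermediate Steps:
t = -1 (t = 5 - 6 = -1)
k(n, Y) = 16/5 (k(n, Y) = 3 + 1/5 = 3 + ⅕ = 16/5)
D = 12 (D = -(-3)*4 = -3*(-4) = 12)
I(T, v) = 12 + T (I(T, v) = T + 12 = 12 + T)
m = -462 (m = 9*(-53) + (12 + 3) = -477 + 15 = -462)
1/m = 1/(-462) = -1/462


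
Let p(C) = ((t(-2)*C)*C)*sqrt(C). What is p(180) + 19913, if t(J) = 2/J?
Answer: 19913 - 194400*sqrt(5) ≈ -4.1478e+5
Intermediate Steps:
p(C) = -C**(5/2) (p(C) = (((2/(-2))*C)*C)*sqrt(C) = (((2*(-1/2))*C)*C)*sqrt(C) = ((-C)*C)*sqrt(C) = (-C**2)*sqrt(C) = -C**(5/2))
p(180) + 19913 = -180**(5/2) + 19913 = -194400*sqrt(5) + 19913 = 19913 - 194400*sqrt(5)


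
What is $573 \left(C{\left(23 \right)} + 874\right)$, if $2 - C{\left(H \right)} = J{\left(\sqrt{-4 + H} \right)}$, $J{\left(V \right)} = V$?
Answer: $501948 - 573 \sqrt{19} \approx 4.9945 \cdot 10^{5}$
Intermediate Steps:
$C{\left(H \right)} = 2 - \sqrt{-4 + H}$
$573 \left(C{\left(23 \right)} + 874\right) = 573 \left(\left(2 - \sqrt{-4 + 23}\right) + 874\right) = 573 \left(\left(2 - \sqrt{19}\right) + 874\right) = 573 \left(876 - \sqrt{19}\right) = 501948 - 573 \sqrt{19}$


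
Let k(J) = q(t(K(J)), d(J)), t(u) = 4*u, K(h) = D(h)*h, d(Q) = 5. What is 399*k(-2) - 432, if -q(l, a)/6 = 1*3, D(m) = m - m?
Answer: -7614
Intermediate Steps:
D(m) = 0
K(h) = 0 (K(h) = 0*h = 0)
q(l, a) = -18 (q(l, a) = -6*3 = -18)
k(J) = -18
399*k(-2) - 432 = 399*(-18) - 432 = -7182 - 432 = -7614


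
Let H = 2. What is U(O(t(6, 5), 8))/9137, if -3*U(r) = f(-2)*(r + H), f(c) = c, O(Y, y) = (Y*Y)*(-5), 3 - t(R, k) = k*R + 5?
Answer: -3412/9137 ≈ -0.37343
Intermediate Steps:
t(R, k) = -2 - R*k (t(R, k) = 3 - (k*R + 5) = 3 - (R*k + 5) = 3 - (5 + R*k) = 3 + (-5 - R*k) = -2 - R*k)
O(Y, y) = -5*Y² (O(Y, y) = Y²*(-5) = -5*Y²)
U(r) = 4/3 + 2*r/3 (U(r) = -(-2)*(r + 2)/3 = -(-2)*(2 + r)/3 = -(-4 - 2*r)/3 = 4/3 + 2*r/3)
U(O(t(6, 5), 8))/9137 = (4/3 + 2*(-5*(-2 - 1*6*5)²)/3)/9137 = (4/3 + 2*(-5*(-2 - 30)²)/3)*(1/9137) = (4/3 + 2*(-5*(-32)²)/3)*(1/9137) = (4/3 + 2*(-5*1024)/3)*(1/9137) = (4/3 + (⅔)*(-5120))*(1/9137) = (4/3 - 10240/3)*(1/9137) = -3412*1/9137 = -3412/9137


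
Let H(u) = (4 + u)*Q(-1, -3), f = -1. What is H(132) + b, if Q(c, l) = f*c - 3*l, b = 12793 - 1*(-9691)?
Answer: 23844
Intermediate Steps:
b = 22484 (b = 12793 + 9691 = 22484)
Q(c, l) = -c - 3*l
H(u) = 40 + 10*u (H(u) = (4 + u)*(-1*(-1) - 3*(-3)) = (4 + u)*(1 + 9) = (4 + u)*10 = 40 + 10*u)
H(132) + b = (40 + 10*132) + 22484 = (40 + 1320) + 22484 = 1360 + 22484 = 23844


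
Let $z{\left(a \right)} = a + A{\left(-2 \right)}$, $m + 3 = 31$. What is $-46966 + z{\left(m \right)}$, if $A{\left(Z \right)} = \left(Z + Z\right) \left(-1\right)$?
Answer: $-46934$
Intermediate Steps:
$m = 28$ ($m = -3 + 31 = 28$)
$A{\left(Z \right)} = - 2 Z$ ($A{\left(Z \right)} = 2 Z \left(-1\right) = - 2 Z$)
$z{\left(a \right)} = 4 + a$ ($z{\left(a \right)} = a - -4 = a + 4 = 4 + a$)
$-46966 + z{\left(m \right)} = -46966 + \left(4 + 28\right) = -46966 + 32 = -46934$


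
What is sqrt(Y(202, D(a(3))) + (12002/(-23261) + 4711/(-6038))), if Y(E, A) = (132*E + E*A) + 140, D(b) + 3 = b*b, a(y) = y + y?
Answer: sqrt(660209657735496055334)/140449918 ≈ 182.94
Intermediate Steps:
a(y) = 2*y
D(b) = -3 + b**2 (D(b) = -3 + b*b = -3 + b**2)
Y(E, A) = 140 + 132*E + A*E (Y(E, A) = (132*E + A*E) + 140 = 140 + 132*E + A*E)
sqrt(Y(202, D(a(3))) + (12002/(-23261) + 4711/(-6038))) = sqrt((140 + 132*202 + (-3 + (2*3)**2)*202) + (12002/(-23261) + 4711/(-6038))) = sqrt((140 + 26664 + (-3 + 6**2)*202) + (12002*(-1/23261) + 4711*(-1/6038))) = sqrt((140 + 26664 + (-3 + 36)*202) + (-12002/23261 - 4711/6038)) = sqrt((140 + 26664 + 33*202) - 182050647/140449918) = sqrt((140 + 26664 + 6666) - 182050647/140449918) = sqrt(33470 - 182050647/140449918) = sqrt(4700676704813/140449918) = sqrt(660209657735496055334)/140449918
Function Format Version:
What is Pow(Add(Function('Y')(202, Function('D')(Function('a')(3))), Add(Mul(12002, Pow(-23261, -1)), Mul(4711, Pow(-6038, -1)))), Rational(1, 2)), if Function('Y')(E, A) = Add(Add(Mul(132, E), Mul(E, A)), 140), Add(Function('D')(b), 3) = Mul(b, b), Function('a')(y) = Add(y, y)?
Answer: Mul(Rational(1, 140449918), Pow(660209657735496055334, Rational(1, 2))) ≈ 182.94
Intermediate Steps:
Function('a')(y) = Mul(2, y)
Function('D')(b) = Add(-3, Pow(b, 2)) (Function('D')(b) = Add(-3, Mul(b, b)) = Add(-3, Pow(b, 2)))
Function('Y')(E, A) = Add(140, Mul(132, E), Mul(A, E)) (Function('Y')(E, A) = Add(Add(Mul(132, E), Mul(A, E)), 140) = Add(140, Mul(132, E), Mul(A, E)))
Pow(Add(Function('Y')(202, Function('D')(Function('a')(3))), Add(Mul(12002, Pow(-23261, -1)), Mul(4711, Pow(-6038, -1)))), Rational(1, 2)) = Pow(Add(Add(140, Mul(132, 202), Mul(Add(-3, Pow(Mul(2, 3), 2)), 202)), Add(Mul(12002, Pow(-23261, -1)), Mul(4711, Pow(-6038, -1)))), Rational(1, 2)) = Pow(Add(Add(140, 26664, Mul(Add(-3, Pow(6, 2)), 202)), Add(Mul(12002, Rational(-1, 23261)), Mul(4711, Rational(-1, 6038)))), Rational(1, 2)) = Pow(Add(Add(140, 26664, Mul(Add(-3, 36), 202)), Add(Rational(-12002, 23261), Rational(-4711, 6038))), Rational(1, 2)) = Pow(Add(Add(140, 26664, Mul(33, 202)), Rational(-182050647, 140449918)), Rational(1, 2)) = Pow(Add(Add(140, 26664, 6666), Rational(-182050647, 140449918)), Rational(1, 2)) = Pow(Add(33470, Rational(-182050647, 140449918)), Rational(1, 2)) = Pow(Rational(4700676704813, 140449918), Rational(1, 2)) = Mul(Rational(1, 140449918), Pow(660209657735496055334, Rational(1, 2)))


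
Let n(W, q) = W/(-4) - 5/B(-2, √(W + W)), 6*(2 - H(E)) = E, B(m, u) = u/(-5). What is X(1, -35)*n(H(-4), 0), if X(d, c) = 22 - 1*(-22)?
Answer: -88/3 + 275*√3 ≈ 446.98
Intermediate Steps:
B(m, u) = -u/5 (B(m, u) = u*(-⅕) = -u/5)
H(E) = 2 - E/6
n(W, q) = -W/4 + 25*√2/(2*√W) (n(W, q) = W/(-4) - 5*(-5/√(W + W)) = W*(-¼) - 5*(-5*√2/(2*√W)) = -W/4 - 5*(-5*√2/(2*√W)) = -W/4 - (-25)*√2/(2*√W) = -W/4 + 25*√2/(2*√W))
X(d, c) = 44 (X(d, c) = 22 + 22 = 44)
X(1, -35)*n(H(-4), 0) = 44*(-(2 - ⅙*(-4))/4 + 25*√2/(2*√(2 - ⅙*(-4)))) = 44*(-(2 + ⅔)/4 + 25*√2/(2*√(2 + ⅔))) = 44*(-¼*8/3 + 25*√2/(2*√(8/3))) = 44*(-⅔ + 25*√2*(√6/4)/2) = 44*(-⅔ + 25*√3/4) = -88/3 + 275*√3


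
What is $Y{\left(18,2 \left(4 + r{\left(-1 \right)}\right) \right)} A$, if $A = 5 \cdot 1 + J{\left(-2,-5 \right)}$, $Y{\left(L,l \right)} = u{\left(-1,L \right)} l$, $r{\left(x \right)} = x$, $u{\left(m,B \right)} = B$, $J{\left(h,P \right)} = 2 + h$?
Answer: $540$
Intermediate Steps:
$Y{\left(L,l \right)} = L l$
$A = 5$ ($A = 5 \cdot 1 + \left(2 - 2\right) = 5 + 0 = 5$)
$Y{\left(18,2 \left(4 + r{\left(-1 \right)}\right) \right)} A = 18 \cdot 2 \left(4 - 1\right) 5 = 18 \cdot 2 \cdot 3 \cdot 5 = 18 \cdot 6 \cdot 5 = 108 \cdot 5 = 540$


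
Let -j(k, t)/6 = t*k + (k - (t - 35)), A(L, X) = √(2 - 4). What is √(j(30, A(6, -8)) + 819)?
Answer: √(429 - 174*I*√2) ≈ 21.489 - 5.7255*I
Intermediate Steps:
A(L, X) = I*√2 (A(L, X) = √(-2) = I*√2)
j(k, t) = -210 - 6*k + 6*t - 6*k*t (j(k, t) = -6*(t*k + (k - (t - 35))) = -6*(k*t + (k - (-35 + t))) = -6*(k*t + (k + (35 - t))) = -6*(k*t + (35 + k - t)) = -6*(35 + k - t + k*t) = -210 - 6*k + 6*t - 6*k*t)
√(j(30, A(6, -8)) + 819) = √((-210 - 6*30 + 6*(I*√2) - 6*30*I*√2) + 819) = √((-210 - 180 + 6*I*√2 - 180*I*√2) + 819) = √((-390 - 174*I*√2) + 819) = √(429 - 174*I*√2)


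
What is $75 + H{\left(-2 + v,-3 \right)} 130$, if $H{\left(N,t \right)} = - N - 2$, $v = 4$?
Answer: $-445$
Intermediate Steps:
$H{\left(N,t \right)} = -2 - N$
$75 + H{\left(-2 + v,-3 \right)} 130 = 75 + \left(-2 - \left(-2 + 4\right)\right) 130 = 75 + \left(-2 - 2\right) 130 = 75 - 520 = -445$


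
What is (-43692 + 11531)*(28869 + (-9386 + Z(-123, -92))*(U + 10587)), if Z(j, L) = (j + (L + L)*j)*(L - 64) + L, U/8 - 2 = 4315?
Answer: 5109505857212337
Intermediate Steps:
U = 34536 (U = 16 + 8*4315 = 16 + 34520 = 34536)
Z(j, L) = L + (-64 + L)*(j + 2*L*j) (Z(j, L) = (j + (2*L)*j)*(-64 + L) + L = (j + 2*L*j)*(-64 + L) + L = (-64 + L)*(j + 2*L*j) + L = L + (-64 + L)*(j + 2*L*j))
(-43692 + 11531)*(28869 + (-9386 + Z(-123, -92))*(U + 10587)) = (-43692 + 11531)*(28869 + (-9386 + (-92 - 64*(-123) - 127*(-92)*(-123) + 2*(-123)*(-92)**2))*(34536 + 10587)) = -32161*(28869 + (-9386 + (-92 + 7872 - 1437132 + 2*(-123)*8464))*45123) = -32161*(28869 + (-9386 + (-92 + 7872 - 1437132 - 2082144))*45123) = -32161*(28869 + (-9386 - 3511496)*45123) = -32161*(28869 - 3520882*45123) = -32161*(28869 - 158872758486) = -32161*(-158872729617) = 5109505857212337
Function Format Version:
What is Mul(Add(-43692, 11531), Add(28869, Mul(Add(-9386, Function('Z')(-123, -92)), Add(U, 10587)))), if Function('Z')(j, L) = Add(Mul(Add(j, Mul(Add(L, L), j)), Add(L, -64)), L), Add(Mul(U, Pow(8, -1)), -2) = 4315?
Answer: 5109505857212337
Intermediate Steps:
U = 34536 (U = Add(16, Mul(8, 4315)) = Add(16, 34520) = 34536)
Function('Z')(j, L) = Add(L, Mul(Add(-64, L), Add(j, Mul(2, L, j)))) (Function('Z')(j, L) = Add(Mul(Add(j, Mul(Mul(2, L), j)), Add(-64, L)), L) = Add(Mul(Add(j, Mul(2, L, j)), Add(-64, L)), L) = Add(Mul(Add(-64, L), Add(j, Mul(2, L, j))), L) = Add(L, Mul(Add(-64, L), Add(j, Mul(2, L, j)))))
Mul(Add(-43692, 11531), Add(28869, Mul(Add(-9386, Function('Z')(-123, -92)), Add(U, 10587)))) = Mul(Add(-43692, 11531), Add(28869, Mul(Add(-9386, Add(-92, Mul(-64, -123), Mul(-127, -92, -123), Mul(2, -123, Pow(-92, 2)))), Add(34536, 10587)))) = Mul(-32161, Add(28869, Mul(Add(-9386, Add(-92, 7872, -1437132, Mul(2, -123, 8464))), 45123))) = Mul(-32161, Add(28869, Mul(Add(-9386, Add(-92, 7872, -1437132, -2082144)), 45123))) = Mul(-32161, Add(28869, Mul(Add(-9386, -3511496), 45123))) = Mul(-32161, Add(28869, Mul(-3520882, 45123))) = Mul(-32161, Add(28869, -158872758486)) = Mul(-32161, -158872729617) = 5109505857212337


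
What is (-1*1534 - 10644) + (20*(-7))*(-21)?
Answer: -9238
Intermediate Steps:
(-1*1534 - 10644) + (20*(-7))*(-21) = (-1534 - 10644) - 140*(-21) = -12178 + 2940 = -9238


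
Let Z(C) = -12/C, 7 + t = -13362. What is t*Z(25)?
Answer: 160428/25 ≈ 6417.1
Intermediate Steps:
t = -13369 (t = -7 - 13362 = -13369)
t*Z(25) = -(-160428)/25 = -13369*(-12/25) = 160428/25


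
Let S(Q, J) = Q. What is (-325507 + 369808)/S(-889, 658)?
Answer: -44301/889 ≈ -49.832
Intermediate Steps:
(-325507 + 369808)/S(-889, 658) = (-325507 + 369808)/(-889) = 44301*(-1/889) = -44301/889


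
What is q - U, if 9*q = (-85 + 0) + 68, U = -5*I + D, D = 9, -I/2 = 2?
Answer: -278/9 ≈ -30.889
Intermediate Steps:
I = -4 (I = -2*2 = -4)
U = 29 (U = -5*(-4) + 9 = 20 + 9 = 29)
q = -17/9 (q = ((-85 + 0) + 68)/9 = (-85 + 68)/9 = (⅑)*(-17) = -17/9 ≈ -1.8889)
q - U = -17/9 - 1*29 = -17/9 - 29 = -278/9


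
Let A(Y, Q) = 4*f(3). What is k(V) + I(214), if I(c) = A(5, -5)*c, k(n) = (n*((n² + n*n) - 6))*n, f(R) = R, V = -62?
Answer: 29532176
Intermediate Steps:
A(Y, Q) = 12 (A(Y, Q) = 4*3 = 12)
k(n) = n²*(-6 + 2*n²) (k(n) = (n*((n² + n²) - 6))*n = (n*(2*n² - 6))*n = (n*(-6 + 2*n²))*n = n²*(-6 + 2*n²))
I(c) = 12*c
k(V) + I(214) = 2*(-62)²*(-3 + (-62)²) + 12*214 = 2*3844*(-3 + 3844) + 2568 = 2*3844*3841 + 2568 = 29529608 + 2568 = 29532176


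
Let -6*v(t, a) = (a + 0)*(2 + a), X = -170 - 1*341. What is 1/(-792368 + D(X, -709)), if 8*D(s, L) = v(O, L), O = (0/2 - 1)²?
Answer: -48/38534927 ≈ -1.2456e-6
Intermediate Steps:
X = -511 (X = -170 - 341 = -511)
O = 1 (O = (0*(½) - 1)² = (0 - 1)² = (-1)² = 1)
v(t, a) = -a*(2 + a)/6 (v(t, a) = -(a + 0)*(2 + a)/6 = -a*(2 + a)/6)
D(s, L) = -L*(2 + L)/48 (D(s, L) = (-L*(2 + L)/6)/8 = -L*(2 + L)/48)
1/(-792368 + D(X, -709)) = 1/(-792368 - 1/48*(-709)*(2 - 709)) = 1/(-792368 - 1/48*(-709)*(-707)) = 1/(-792368 - 501263/48) = 1/(-38534927/48) = -48/38534927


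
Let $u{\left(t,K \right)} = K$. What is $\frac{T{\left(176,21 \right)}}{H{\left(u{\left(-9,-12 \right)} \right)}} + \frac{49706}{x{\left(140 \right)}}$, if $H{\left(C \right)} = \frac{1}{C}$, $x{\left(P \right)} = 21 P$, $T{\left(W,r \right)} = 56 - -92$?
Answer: $- \frac{2585867}{1470} \approx -1759.1$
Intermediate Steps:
$T{\left(W,r \right)} = 148$ ($T{\left(W,r \right)} = 56 + 92 = 148$)
$\frac{T{\left(176,21 \right)}}{H{\left(u{\left(-9,-12 \right)} \right)}} + \frac{49706}{x{\left(140 \right)}} = \frac{148}{\frac{1}{-12}} + \frac{49706}{21 \cdot 140} = \frac{148}{- \frac{1}{12}} + \frac{49706}{2940} = 148 \left(-12\right) + 49706 \cdot \frac{1}{2940} = -1776 + \frac{24853}{1470} = - \frac{2585867}{1470}$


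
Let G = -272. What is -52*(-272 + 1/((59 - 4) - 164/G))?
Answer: 53474928/3781 ≈ 14143.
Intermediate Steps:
-52*(-272 + 1/((59 - 4) - 164/G)) = -52*(-272 + 1/((59 - 4) - 164/(-272))) = -52*(-272 + 1/(55 - 164*(-1/272))) = -52*(-272 + 1/(55 + 41/68)) = -52*(-272 + 1/(3781/68)) = -52*(-272 + 68/3781) = -52*(-1028364/3781) = 53474928/3781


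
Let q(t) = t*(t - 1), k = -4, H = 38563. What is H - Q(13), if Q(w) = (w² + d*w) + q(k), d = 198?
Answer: 35800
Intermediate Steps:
q(t) = t*(-1 + t)
Q(w) = 20 + w² + 198*w (Q(w) = (w² + 198*w) - 4*(-1 - 4) = (w² + 198*w) - 4*(-5) = (w² + 198*w) + 20 = 20 + w² + 198*w)
H - Q(13) = 38563 - (20 + 13² + 198*13) = 38563 - (20 + 169 + 2574) = 38563 - 1*2763 = 38563 - 2763 = 35800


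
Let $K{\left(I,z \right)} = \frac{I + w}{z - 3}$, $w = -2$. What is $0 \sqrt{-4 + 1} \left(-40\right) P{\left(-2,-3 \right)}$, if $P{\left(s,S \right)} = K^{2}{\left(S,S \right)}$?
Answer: $0$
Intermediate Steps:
$K{\left(I,z \right)} = \frac{-2 + I}{-3 + z}$ ($K{\left(I,z \right)} = \frac{I - 2}{z - 3} = \frac{-2 + I}{-3 + z}$)
$P{\left(s,S \right)} = \frac{\left(-2 + S\right)^{2}}{\left(-3 + S\right)^{2}}$ ($P{\left(s,S \right)} = \left(\frac{-2 + S}{-3 + S}\right)^{2} = \frac{\left(-2 + S\right)^{2}}{\left(-3 + S\right)^{2}}$)
$0 \sqrt{-4 + 1} \left(-40\right) P{\left(-2,-3 \right)} = 0 \sqrt{-4 + 1} \left(-40\right) \frac{\left(-2 - 3\right)^{2}}{\left(-3 - 3\right)^{2}} = 0 \sqrt{-3} \left(-40\right) \frac{\left(-5\right)^{2}}{36} = 0 i \sqrt{3} \left(-40\right) \frac{1}{36} \cdot 25 = 0 \left(-40\right) \frac{25}{36} = 0 \cdot \frac{25}{36} = 0$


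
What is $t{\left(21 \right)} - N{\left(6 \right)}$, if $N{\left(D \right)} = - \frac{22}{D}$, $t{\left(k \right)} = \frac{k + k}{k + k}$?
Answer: $\frac{14}{3} \approx 4.6667$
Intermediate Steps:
$t{\left(k \right)} = 1$ ($t{\left(k \right)} = \frac{2 k}{2 k} = 2 k \frac{1}{2 k} = 1$)
$t{\left(21 \right)} - N{\left(6 \right)} = 1 - - \frac{22}{6} = 1 - \left(-22\right) \frac{1}{6} = 1 - - \frac{11}{3} = 1 + \frac{11}{3} = \frac{14}{3}$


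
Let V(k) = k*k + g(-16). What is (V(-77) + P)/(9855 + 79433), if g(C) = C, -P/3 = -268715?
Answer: 406029/44644 ≈ 9.0948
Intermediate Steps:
P = 806145 (P = -3*(-268715) = 806145)
V(k) = -16 + k² (V(k) = k*k - 16 = k² - 16 = -16 + k²)
(V(-77) + P)/(9855 + 79433) = ((-16 + (-77)²) + 806145)/(9855 + 79433) = ((-16 + 5929) + 806145)/89288 = (5913 + 806145)*(1/89288) = 812058*(1/89288) = 406029/44644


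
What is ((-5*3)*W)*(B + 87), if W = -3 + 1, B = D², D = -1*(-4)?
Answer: 3090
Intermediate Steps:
D = 4
B = 16 (B = 4² = 16)
W = -2
((-5*3)*W)*(B + 87) = (-5*3*(-2))*(16 + 87) = -15*(-2)*103 = 30*103 = 3090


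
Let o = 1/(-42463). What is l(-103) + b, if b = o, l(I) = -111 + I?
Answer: -9087083/42463 ≈ -214.00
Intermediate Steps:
o = -1/42463 ≈ -2.3550e-5
b = -1/42463 ≈ -2.3550e-5
l(-103) + b = (-111 - 103) - 1/42463 = -214 - 1/42463 = -9087083/42463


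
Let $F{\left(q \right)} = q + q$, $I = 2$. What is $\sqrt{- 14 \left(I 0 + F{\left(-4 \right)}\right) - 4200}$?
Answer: $2 i \sqrt{1022} \approx 63.938 i$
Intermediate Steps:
$F{\left(q \right)} = 2 q$
$\sqrt{- 14 \left(I 0 + F{\left(-4 \right)}\right) - 4200} = \sqrt{- 14 \left(2 \cdot 0 + 2 \left(-4\right)\right) - 4200} = \sqrt{- 14 \left(0 - 8\right) - 4200} = \sqrt{\left(-14\right) \left(-8\right) - 4200} = \sqrt{112 - 4200} = \sqrt{-4088} = 2 i \sqrt{1022}$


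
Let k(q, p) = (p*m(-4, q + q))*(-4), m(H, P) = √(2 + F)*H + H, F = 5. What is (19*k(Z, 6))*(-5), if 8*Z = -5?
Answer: -9120 - 9120*√7 ≈ -33249.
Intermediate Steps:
Z = -5/8 (Z = (⅛)*(-5) = -5/8 ≈ -0.62500)
m(H, P) = H + H*√7 (m(H, P) = √(2 + 5)*H + H = √7*H + H = H*√7 + H = H + H*√7)
k(q, p) = -4*p*(-4 - 4*√7) (k(q, p) = (p*(-4*(1 + √7)))*(-4) = (p*(-4 - 4*√7))*(-4) = -4*p*(-4 - 4*√7))
(19*k(Z, 6))*(-5) = (19*(16*6*(1 + √7)))*(-5) = (19*(96 + 96*√7))*(-5) = (1824 + 1824*√7)*(-5) = -9120 - 9120*√7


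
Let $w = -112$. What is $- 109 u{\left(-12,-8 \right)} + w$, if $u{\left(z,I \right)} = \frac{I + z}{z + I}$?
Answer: $-221$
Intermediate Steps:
$u{\left(z,I \right)} = 1$ ($u{\left(z,I \right)} = \frac{I + z}{I + z} = 1$)
$- 109 u{\left(-12,-8 \right)} + w = \left(-109\right) 1 - 112 = -109 - 112 = -221$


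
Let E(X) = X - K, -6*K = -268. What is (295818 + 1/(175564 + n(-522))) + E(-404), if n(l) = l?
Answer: 155106116539/525126 ≈ 2.9537e+5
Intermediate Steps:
K = 134/3 (K = -⅙*(-268) = 134/3 ≈ 44.667)
E(X) = -134/3 + X (E(X) = X - 1*134/3 = X - 134/3 = -134/3 + X)
(295818 + 1/(175564 + n(-522))) + E(-404) = (295818 + 1/(175564 - 522)) + (-134/3 - 404) = (295818 + 1/175042) - 1346/3 = 51780574357/175042 - 1346/3 = 155106116539/525126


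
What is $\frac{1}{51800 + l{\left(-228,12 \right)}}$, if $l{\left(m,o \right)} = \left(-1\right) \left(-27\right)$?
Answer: $\frac{1}{51827} \approx 1.9295 \cdot 10^{-5}$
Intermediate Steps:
$l{\left(m,o \right)} = 27$
$\frac{1}{51800 + l{\left(-228,12 \right)}} = \frac{1}{51800 + 27} = \frac{1}{51827}$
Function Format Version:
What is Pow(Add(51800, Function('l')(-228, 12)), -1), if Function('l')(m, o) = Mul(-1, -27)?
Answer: Rational(1, 51827) ≈ 1.9295e-5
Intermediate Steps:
Function('l')(m, o) = 27
Pow(Add(51800, Function('l')(-228, 12)), -1) = Pow(Add(51800, 27), -1) = Pow(51827, -1) = Rational(1, 51827)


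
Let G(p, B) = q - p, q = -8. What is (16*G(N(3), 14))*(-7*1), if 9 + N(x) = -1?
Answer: -224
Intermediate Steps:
N(x) = -10 (N(x) = -9 - 1 = -10)
G(p, B) = -8 - p
(16*G(N(3), 14))*(-7*1) = (16*(-8 - 1*(-10)))*(-7*1) = (16*(-8 + 10))*(-7) = (16*2)*(-7) = 32*(-7) = -224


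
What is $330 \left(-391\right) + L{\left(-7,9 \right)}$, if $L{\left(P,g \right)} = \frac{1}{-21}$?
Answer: $- \frac{2709631}{21} \approx -1.2903 \cdot 10^{5}$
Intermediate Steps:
$L{\left(P,g \right)} = - \frac{1}{21}$
$330 \left(-391\right) + L{\left(-7,9 \right)} = 330 \left(-391\right) - \frac{1}{21} = -129030 - \frac{1}{21} = - \frac{2709631}{21}$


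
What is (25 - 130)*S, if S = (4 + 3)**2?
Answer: -5145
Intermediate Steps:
S = 49 (S = 7**2 = 49)
(25 - 130)*S = (25 - 130)*49 = -105*49 = -5145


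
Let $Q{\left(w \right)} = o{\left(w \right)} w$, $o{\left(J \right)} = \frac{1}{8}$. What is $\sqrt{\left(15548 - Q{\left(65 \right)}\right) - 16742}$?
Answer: $\frac{i \sqrt{19234}}{4} \approx 34.672 i$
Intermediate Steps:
$o{\left(J \right)} = \frac{1}{8}$
$Q{\left(w \right)} = \frac{w}{8}$
$\sqrt{\left(15548 - Q{\left(65 \right)}\right) - 16742} = \sqrt{\left(15548 - \frac{1}{8} \cdot 65\right) - 16742} = \sqrt{\left(15548 - \frac{65}{8}\right) - 16742} = \sqrt{\frac{124319}{8} - 16742} = \sqrt{- \frac{9617}{8}} = \frac{i \sqrt{19234}}{4}$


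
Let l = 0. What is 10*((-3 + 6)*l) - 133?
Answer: -133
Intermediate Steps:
10*((-3 + 6)*l) - 133 = 10*((-3 + 6)*0) - 133 = 10*(3*0) - 133 = 10*0 - 133 = 0 - 133 = -133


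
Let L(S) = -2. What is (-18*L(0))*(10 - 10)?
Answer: 0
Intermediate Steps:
(-18*L(0))*(10 - 10) = (-18*(-2))*(10 - 10) = 36*0 = 0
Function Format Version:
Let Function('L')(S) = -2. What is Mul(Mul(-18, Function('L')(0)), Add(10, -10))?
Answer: 0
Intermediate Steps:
Mul(Mul(-18, Function('L')(0)), Add(10, -10)) = Mul(Mul(-18, -2), Add(10, -10)) = Mul(36, 0) = 0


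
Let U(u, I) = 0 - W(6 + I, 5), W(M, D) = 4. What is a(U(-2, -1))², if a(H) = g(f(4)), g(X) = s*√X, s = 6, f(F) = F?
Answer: 144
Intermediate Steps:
U(u, I) = -4 (U(u, I) = 0 - 1*4 = 0 - 4 = -4)
g(X) = 6*√X
a(H) = 12 (a(H) = 6*√4 = 6*2 = 12)
a(U(-2, -1))² = 12² = 144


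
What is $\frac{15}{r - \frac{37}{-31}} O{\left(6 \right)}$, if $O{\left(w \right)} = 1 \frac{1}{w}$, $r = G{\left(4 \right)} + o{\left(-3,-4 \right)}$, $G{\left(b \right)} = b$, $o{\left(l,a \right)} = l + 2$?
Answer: $\frac{31}{52} \approx 0.59615$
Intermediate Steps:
$o{\left(l,a \right)} = 2 + l$
$r = 3$ ($r = 4 + \left(2 - 3\right) = 4 - 1 = 3$)
$O{\left(w \right)} = \frac{1}{w}$
$\frac{15}{r - \frac{37}{-31}} O{\left(6 \right)} = \frac{15 \frac{1}{3 - \frac{37}{-31}}}{6} = \frac{15}{3 - - \frac{37}{31}} \cdot \frac{1}{6} = \frac{15}{3 + \frac{37}{31}} \cdot \frac{1}{6} = \frac{15}{\frac{130}{31}} \cdot \frac{1}{6} = 15 \cdot \frac{31}{130} \cdot \frac{1}{6} = \frac{93}{26} \cdot \frac{1}{6} = \frac{31}{52}$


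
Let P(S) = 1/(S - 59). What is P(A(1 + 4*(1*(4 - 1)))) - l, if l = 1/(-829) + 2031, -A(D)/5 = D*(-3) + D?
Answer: -119541729/58859 ≈ -2031.0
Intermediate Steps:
A(D) = 10*D (A(D) = -5*(D*(-3) + D) = -5*(-3*D + D) = -(-10)*D = 10*D)
l = 1683698/829 (l = -1/829 + 2031 = 1683698/829 ≈ 2031.0)
P(S) = 1/(-59 + S)
P(A(1 + 4*(1*(4 - 1)))) - l = 1/(-59 + 10*(1 + 4*(1*(4 - 1)))) - 1*1683698/829 = 1/(-59 + 10*(1 + 4*(1*3))) - 1683698/829 = 1/(-59 + 10*(1 + 4*3)) - 1683698/829 = 1/(-59 + 10*(1 + 12)) - 1683698/829 = 1/(-59 + 10*13) - 1683698/829 = 1/(-59 + 130) - 1683698/829 = 1/71 - 1683698/829 = -119541729/58859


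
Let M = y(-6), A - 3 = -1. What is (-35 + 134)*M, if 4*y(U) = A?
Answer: 99/2 ≈ 49.500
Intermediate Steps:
A = 2 (A = 3 - 1 = 2)
y(U) = ½ (y(U) = (¼)*2 = ½)
M = ½ ≈ 0.50000
(-35 + 134)*M = (-35 + 134)*(½) = 99*(½) = 99/2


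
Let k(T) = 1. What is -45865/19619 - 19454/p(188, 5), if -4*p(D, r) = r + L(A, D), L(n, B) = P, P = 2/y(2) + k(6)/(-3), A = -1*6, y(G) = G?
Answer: 4579236607/333523 ≈ 13730.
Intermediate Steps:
A = -6
P = ⅔ (P = 2/2 + 1/(-3) = 2*(½) + 1*(-⅓) = 1 - ⅓ = ⅔ ≈ 0.66667)
L(n, B) = ⅔
p(D, r) = -⅙ - r/4 (p(D, r) = -(r + ⅔)/4 = -(⅔ + r)/4 = -⅙ - r/4)
-45865/19619 - 19454/p(188, 5) = -45865/19619 - 19454/(-⅙ - ¼*5) = -45865*1/19619 - 19454/(-⅙ - 5/4) = -45865/19619 - 19454/(-17/12) = -45865/19619 - 19454*(-12/17) = -45865/19619 + 233448/17 = 4579236607/333523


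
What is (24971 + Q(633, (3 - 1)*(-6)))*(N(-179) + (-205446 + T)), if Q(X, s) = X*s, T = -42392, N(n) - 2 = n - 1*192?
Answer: -4312596625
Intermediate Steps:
N(n) = -190 + n (N(n) = 2 + (n - 1*192) = 2 + (n - 192) = 2 + (-192 + n) = -190 + n)
(24971 + Q(633, (3 - 1)*(-6)))*(N(-179) + (-205446 + T)) = (24971 + 633*((3 - 1)*(-6)))*((-190 - 179) + (-205446 - 42392)) = (24971 + 633*(2*(-6)))*(-369 - 247838) = (24971 + 633*(-12))*(-248207) = (24971 - 7596)*(-248207) = 17375*(-248207) = -4312596625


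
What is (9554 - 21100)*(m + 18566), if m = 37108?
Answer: -642812004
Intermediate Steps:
(9554 - 21100)*(m + 18566) = (9554 - 21100)*(37108 + 18566) = -11546*55674 = -642812004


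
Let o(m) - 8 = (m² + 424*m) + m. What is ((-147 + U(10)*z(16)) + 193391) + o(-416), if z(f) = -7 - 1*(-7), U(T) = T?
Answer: 189508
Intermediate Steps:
o(m) = 8 + m² + 425*m (o(m) = 8 + ((m² + 424*m) + m) = 8 + (m² + 425*m) = 8 + m² + 425*m)
z(f) = 0 (z(f) = -7 + 7 = 0)
((-147 + U(10)*z(16)) + 193391) + o(-416) = ((-147 + 10*0) + 193391) + (8 + (-416)² + 425*(-416)) = ((-147 + 0) + 193391) + (8 + 173056 - 176800) = (-147 + 193391) - 3736 = 193244 - 3736 = 189508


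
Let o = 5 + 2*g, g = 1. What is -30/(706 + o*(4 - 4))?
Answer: -15/353 ≈ -0.042493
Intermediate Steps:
o = 7 (o = 5 + 2*1 = 5 + 2 = 7)
-30/(706 + o*(4 - 4)) = -30/(706 + 7*(4 - 4)) = -30/(706 + 7*0) = -30/(706 + 0) = -30/706 = -30*1/706 = -15/353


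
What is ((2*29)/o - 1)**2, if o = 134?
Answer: 1444/4489 ≈ 0.32168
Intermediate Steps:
((2*29)/o - 1)**2 = ((2*29)/134 - 1)**2 = (58*(1/134) - 1)**2 = (29/67 - 1)**2 = (-38/67)**2 = 1444/4489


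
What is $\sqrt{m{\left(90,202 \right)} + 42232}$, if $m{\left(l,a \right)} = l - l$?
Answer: $2 \sqrt{10558} \approx 205.5$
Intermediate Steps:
$m{\left(l,a \right)} = 0$
$\sqrt{m{\left(90,202 \right)} + 42232} = \sqrt{0 + 42232} = \sqrt{42232} = 2 \sqrt{10558}$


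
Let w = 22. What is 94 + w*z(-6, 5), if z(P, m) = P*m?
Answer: -566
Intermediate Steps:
94 + w*z(-6, 5) = 94 + 22*(-6*5) = 94 + 22*(-30) = 94 - 660 = -566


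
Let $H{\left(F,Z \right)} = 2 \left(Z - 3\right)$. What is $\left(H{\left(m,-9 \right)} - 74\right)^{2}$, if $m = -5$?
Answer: $9604$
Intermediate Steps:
$H{\left(F,Z \right)} = -6 + 2 Z$ ($H{\left(F,Z \right)} = 2 \left(-3 + Z\right) = -6 + 2 Z$)
$\left(H{\left(m,-9 \right)} - 74\right)^{2} = \left(\left(-6 + 2 \left(-9\right)\right) - 74\right)^{2} = \left(\left(-6 - 18\right) - 74\right)^{2} = \left(-24 - 74\right)^{2} = \left(-98\right)^{2} = 9604$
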